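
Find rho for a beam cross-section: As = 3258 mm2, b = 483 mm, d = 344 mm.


rho = As / (b * d)
= 3258 / (483 * 344)
= 0.0196

0.0196


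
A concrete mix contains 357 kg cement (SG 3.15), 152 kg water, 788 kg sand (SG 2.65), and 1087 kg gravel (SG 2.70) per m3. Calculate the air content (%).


Vol cement = 357 / (3.15 * 1000) = 0.113333 m3
Vol water = 152 / 1000 = 0.152 m3
Vol sand = 788 / (2.65 * 1000) = 0.297358 m3
Vol gravel = 1087 / (2.70 * 1000) = 0.402593 m3
Total solid + water volume = 0.965284 m3
Air = (1 - 0.965284) * 100 = 3.47%

3.47


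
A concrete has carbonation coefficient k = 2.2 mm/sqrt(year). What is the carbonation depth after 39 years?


depth = k * sqrt(t)
= 2.2 * sqrt(39)
= 13.74 mm

13.74


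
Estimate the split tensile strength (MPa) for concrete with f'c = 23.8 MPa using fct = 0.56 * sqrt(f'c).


fct = 0.56 * sqrt(23.8)
= 0.56 * 4.879
= 2.732 MPa

2.732


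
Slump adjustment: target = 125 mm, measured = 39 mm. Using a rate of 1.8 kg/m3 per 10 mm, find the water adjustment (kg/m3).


Difference = 125 - 39 = 86 mm
Water adjustment = 86 * 1.8 / 10 = 15.5 kg/m3

15.5


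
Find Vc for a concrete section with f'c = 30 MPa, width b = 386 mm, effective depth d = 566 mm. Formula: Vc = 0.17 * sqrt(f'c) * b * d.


Vc = 0.17 * sqrt(30) * 386 * 566 / 1000
= 203.43 kN

203.43


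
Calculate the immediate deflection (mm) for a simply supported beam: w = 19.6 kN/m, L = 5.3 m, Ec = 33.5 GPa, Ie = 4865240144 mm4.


Convert: L = 5.3 m = 5300 mm, Ec = 33.5 GPa = 33500 MPa
delta = 5 * 19.6 * 5300^4 / (384 * 33500 * 4865240144)
= 1.24 mm

1.24


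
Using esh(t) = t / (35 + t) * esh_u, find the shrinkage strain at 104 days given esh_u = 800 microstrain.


esh(104) = 104 / (35 + 104) * 800
= 104 / 139 * 800
= 598.6 microstrain

598.6


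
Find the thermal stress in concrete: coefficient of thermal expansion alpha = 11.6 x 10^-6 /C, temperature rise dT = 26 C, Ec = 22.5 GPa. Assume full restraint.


sigma = alpha * dT * Ec
= 11.6e-6 * 26 * 22.5 * 1000
= 6.786 MPa

6.786


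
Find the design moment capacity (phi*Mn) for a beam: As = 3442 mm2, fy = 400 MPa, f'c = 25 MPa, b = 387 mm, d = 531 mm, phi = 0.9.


a = As * fy / (0.85 * f'c * b)
= 3442 * 400 / (0.85 * 25 * 387)
= 167.4175 mm
Mn = As * fy * (d - a/2) / 10^6
= 615.8306 kN-m
phi*Mn = 0.9 * 615.8306 = 554.25 kN-m

554.25


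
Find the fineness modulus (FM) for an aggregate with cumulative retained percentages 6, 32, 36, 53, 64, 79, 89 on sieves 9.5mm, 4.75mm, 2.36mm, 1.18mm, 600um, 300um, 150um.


FM = sum(cumulative % retained) / 100
= 359 / 100
= 3.59

3.59


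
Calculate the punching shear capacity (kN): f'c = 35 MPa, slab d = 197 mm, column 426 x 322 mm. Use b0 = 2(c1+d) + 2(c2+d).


b0 = 2*(426 + 197) + 2*(322 + 197) = 2284 mm
Vc = 0.33 * sqrt(35) * 2284 * 197 / 1000
= 878.44 kN

878.44


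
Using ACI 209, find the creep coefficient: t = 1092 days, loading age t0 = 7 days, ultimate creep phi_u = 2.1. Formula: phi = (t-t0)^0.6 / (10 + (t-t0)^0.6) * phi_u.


dt = 1092 - 7 = 1085
phi = 1085^0.6 / (10 + 1085^0.6) * 2.1
= 1.825

1.825


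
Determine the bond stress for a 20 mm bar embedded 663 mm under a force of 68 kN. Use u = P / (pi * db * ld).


u = P / (pi * db * ld)
= 68 * 1000 / (pi * 20 * 663)
= 1.632 MPa

1.632


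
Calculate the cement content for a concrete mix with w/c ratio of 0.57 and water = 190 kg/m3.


Cement = water / (w/c)
= 190 / 0.57
= 333.3 kg/m3

333.3


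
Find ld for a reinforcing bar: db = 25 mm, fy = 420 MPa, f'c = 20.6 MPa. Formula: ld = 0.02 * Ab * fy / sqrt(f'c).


Ab = pi * 25^2 / 4 = 490.874 mm2
ld = 0.02 * 490.874 * 420 / sqrt(20.6)
= 908.5 mm

908.5


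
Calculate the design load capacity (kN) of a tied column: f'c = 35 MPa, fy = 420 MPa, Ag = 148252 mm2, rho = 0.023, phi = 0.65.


Ast = rho * Ag = 0.023 * 148252 = 3409.796 mm2
phi*Pn = 0.65 * 0.80 * (0.85 * 35 * (148252 - 3409.796) + 420 * 3409.796) / 1000
= 2985.41 kN

2985.41


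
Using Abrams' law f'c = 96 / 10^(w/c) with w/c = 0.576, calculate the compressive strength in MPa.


f'c = 96 / 10^0.576
= 96 / 3.767
= 25.48 MPa

25.48


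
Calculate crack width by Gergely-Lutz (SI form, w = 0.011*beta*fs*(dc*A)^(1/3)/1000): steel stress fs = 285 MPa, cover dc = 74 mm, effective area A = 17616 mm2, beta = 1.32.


w = 0.011 * beta * fs * (dc * A)^(1/3) / 1000
= 0.011 * 1.32 * 285 * (74 * 17616)^(1/3) / 1000
= 0.452 mm

0.452


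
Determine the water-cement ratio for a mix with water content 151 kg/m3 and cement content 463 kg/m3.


w/c = water / cement
w/c = 151 / 463 = 0.326

0.326


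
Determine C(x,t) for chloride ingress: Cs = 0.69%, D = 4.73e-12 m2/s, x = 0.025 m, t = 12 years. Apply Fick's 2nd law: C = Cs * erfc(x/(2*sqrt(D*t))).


t_seconds = 12 * 365.25 * 24 * 3600 = 378691200.0 s
arg = 0.025 / (2 * sqrt(4.73e-12 * 378691200.0))
= 0.2953
erfc(0.2953) = 0.6762
C = 0.69 * 0.6762 = 0.4666%

0.4666


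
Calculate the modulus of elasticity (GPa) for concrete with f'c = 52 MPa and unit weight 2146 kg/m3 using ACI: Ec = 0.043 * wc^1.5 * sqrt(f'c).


Ec = 0.043 * 2146^1.5 * sqrt(52) / 1000
= 30.83 GPa

30.83


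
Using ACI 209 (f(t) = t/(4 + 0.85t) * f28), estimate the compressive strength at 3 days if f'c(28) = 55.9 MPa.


f(3) = 3 / (4 + 0.85 * 3) * 55.9
= 3 / 6.55 * 55.9
= 25.6 MPa

25.6


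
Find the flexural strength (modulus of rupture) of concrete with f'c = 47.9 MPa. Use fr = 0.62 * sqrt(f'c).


fr = 0.62 * sqrt(47.9)
= 4.291 MPa

4.291


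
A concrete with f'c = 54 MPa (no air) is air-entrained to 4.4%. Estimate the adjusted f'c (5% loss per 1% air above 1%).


Strength loss = (4.4 - 1) * 5 = 17.0%
f'c = 54 * (1 - 17.0/100)
= 44.82 MPa

44.82


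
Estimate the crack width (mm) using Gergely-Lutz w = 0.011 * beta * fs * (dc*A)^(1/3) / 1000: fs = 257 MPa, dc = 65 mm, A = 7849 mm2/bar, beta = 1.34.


w = 0.011 * beta * fs * (dc * A)^(1/3) / 1000
= 0.011 * 1.34 * 257 * (65 * 7849)^(1/3) / 1000
= 0.303 mm

0.303


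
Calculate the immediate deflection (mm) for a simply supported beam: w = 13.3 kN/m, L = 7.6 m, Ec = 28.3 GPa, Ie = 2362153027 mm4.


Convert: L = 7.6 m = 7600 mm, Ec = 28.3 GPa = 28300 MPa
delta = 5 * 13.3 * 7600^4 / (384 * 28300 * 2362153027)
= 8.64 mm

8.64


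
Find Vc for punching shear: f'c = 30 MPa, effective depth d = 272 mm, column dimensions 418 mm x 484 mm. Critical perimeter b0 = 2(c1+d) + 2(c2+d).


b0 = 2*(418 + 272) + 2*(484 + 272) = 2892 mm
Vc = 0.33 * sqrt(30) * 2892 * 272 / 1000
= 1421.81 kN

1421.81


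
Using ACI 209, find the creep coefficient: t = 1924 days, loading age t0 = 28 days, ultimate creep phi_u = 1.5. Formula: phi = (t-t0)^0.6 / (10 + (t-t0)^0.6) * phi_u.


dt = 1924 - 28 = 1896
phi = 1896^0.6 / (10 + 1896^0.6) * 1.5
= 1.354

1.354


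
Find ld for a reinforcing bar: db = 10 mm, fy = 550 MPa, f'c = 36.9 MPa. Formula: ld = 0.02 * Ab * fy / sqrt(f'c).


Ab = pi * 10^2 / 4 = 78.54 mm2
ld = 0.02 * 78.54 * 550 / sqrt(36.9)
= 142.2 mm

142.2


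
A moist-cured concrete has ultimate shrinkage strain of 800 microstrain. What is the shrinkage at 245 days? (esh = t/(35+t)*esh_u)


esh(245) = 245 / (35 + 245) * 800
= 245 / 280 * 800
= 700.0 microstrain

700.0


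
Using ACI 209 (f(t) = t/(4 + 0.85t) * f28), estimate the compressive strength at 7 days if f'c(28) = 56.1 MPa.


f(7) = 7 / (4 + 0.85 * 7) * 56.1
= 7 / 9.95 * 56.1
= 39.47 MPa

39.47


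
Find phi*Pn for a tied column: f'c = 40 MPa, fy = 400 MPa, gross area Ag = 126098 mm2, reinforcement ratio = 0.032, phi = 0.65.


Ast = rho * Ag = 0.032 * 126098 = 4035.136 mm2
phi*Pn = 0.65 * 0.80 * (0.85 * 40 * (126098 - 4035.136) + 400 * 4035.136) / 1000
= 2997.38 kN

2997.38


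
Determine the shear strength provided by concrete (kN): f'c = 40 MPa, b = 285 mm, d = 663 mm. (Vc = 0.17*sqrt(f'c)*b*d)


Vc = 0.17 * sqrt(40) * 285 * 663 / 1000
= 203.16 kN

203.16


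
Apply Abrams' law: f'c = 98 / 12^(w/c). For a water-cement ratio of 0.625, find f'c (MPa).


f'c = 98 / 12^0.625
= 98 / 4.726
= 20.74 MPa

20.74


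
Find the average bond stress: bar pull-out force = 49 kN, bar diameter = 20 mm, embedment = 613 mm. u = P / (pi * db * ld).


u = P / (pi * db * ld)
= 49 * 1000 / (pi * 20 * 613)
= 1.272 MPa

1.272


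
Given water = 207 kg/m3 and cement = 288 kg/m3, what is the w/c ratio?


w/c = water / cement
w/c = 207 / 288 = 0.719

0.719


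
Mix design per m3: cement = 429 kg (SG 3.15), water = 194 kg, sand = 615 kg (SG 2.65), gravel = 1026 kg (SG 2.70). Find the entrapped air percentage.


Vol cement = 429 / (3.15 * 1000) = 0.13619 m3
Vol water = 194 / 1000 = 0.194 m3
Vol sand = 615 / (2.65 * 1000) = 0.232075 m3
Vol gravel = 1026 / (2.70 * 1000) = 0.38 m3
Total solid + water volume = 0.942266 m3
Air = (1 - 0.942266) * 100 = 5.77%

5.77


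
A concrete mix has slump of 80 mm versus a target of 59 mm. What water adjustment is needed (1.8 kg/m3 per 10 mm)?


Difference = 59 - 80 = -21 mm
Water adjustment = -21 * 1.8 / 10 = -3.8 kg/m3

-3.8


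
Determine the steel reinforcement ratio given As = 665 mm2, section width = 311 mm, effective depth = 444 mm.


rho = As / (b * d)
= 665 / (311 * 444)
= 0.0048

0.0048


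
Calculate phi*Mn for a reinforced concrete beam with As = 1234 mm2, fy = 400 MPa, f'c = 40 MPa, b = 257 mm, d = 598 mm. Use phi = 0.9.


a = As * fy / (0.85 * f'c * b)
= 1234 * 400 / (0.85 * 40 * 257)
= 56.4889 mm
Mn = As * fy * (d - a/2) / 10^6
= 281.2313 kN-m
phi*Mn = 0.9 * 281.2313 = 253.11 kN-m

253.11


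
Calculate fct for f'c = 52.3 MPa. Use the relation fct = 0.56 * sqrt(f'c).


fct = 0.56 * sqrt(52.3)
= 0.56 * 7.232
= 4.05 MPa

4.05


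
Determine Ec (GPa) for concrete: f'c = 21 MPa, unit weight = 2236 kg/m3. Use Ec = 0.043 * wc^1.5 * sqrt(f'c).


Ec = 0.043 * 2236^1.5 * sqrt(21) / 1000
= 20.83 GPa

20.83


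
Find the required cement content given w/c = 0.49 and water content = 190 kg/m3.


Cement = water / (w/c)
= 190 / 0.49
= 387.8 kg/m3

387.8


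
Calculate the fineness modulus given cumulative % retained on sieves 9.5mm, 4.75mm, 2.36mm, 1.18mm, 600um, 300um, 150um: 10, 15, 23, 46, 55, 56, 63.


FM = sum(cumulative % retained) / 100
= 268 / 100
= 2.68

2.68


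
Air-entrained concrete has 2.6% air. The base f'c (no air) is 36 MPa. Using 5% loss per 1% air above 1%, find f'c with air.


Strength loss = (2.6 - 1) * 5 = 8.0%
f'c = 36 * (1 - 8.0/100)
= 33.12 MPa

33.12


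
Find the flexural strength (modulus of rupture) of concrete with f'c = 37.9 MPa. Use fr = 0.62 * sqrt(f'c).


fr = 0.62 * sqrt(37.9)
= 3.817 MPa

3.817


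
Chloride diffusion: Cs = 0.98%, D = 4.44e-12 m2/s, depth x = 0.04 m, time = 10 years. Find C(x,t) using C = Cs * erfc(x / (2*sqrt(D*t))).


t_seconds = 10 * 365.25 * 24 * 3600 = 315576000.0 s
arg = 0.04 / (2 * sqrt(4.44e-12 * 315576000.0))
= 0.5343
erfc(0.5343) = 0.4499
C = 0.98 * 0.4499 = 0.4409%

0.4409


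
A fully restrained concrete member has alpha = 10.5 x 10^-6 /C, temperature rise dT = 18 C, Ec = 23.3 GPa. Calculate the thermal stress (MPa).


sigma = alpha * dT * Ec
= 10.5e-6 * 18 * 23.3 * 1000
= 4.404 MPa

4.404


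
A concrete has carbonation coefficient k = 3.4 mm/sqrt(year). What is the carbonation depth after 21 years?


depth = k * sqrt(t)
= 3.4 * sqrt(21)
= 15.58 mm

15.58


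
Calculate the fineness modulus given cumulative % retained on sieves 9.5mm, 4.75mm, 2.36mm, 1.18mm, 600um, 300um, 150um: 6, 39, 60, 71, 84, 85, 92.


FM = sum(cumulative % retained) / 100
= 437 / 100
= 4.37

4.37


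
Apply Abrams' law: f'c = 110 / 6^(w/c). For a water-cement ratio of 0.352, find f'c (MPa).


f'c = 110 / 6^0.352
= 110 / 1.879
= 58.54 MPa

58.54


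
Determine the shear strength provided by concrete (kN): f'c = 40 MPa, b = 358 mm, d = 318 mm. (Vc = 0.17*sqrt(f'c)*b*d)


Vc = 0.17 * sqrt(40) * 358 * 318 / 1000
= 122.4 kN

122.4


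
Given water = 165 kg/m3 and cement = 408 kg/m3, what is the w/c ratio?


w/c = water / cement
w/c = 165 / 408 = 0.404

0.404


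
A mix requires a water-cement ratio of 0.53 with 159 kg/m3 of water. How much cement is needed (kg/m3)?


Cement = water / (w/c)
= 159 / 0.53
= 300.0 kg/m3

300.0


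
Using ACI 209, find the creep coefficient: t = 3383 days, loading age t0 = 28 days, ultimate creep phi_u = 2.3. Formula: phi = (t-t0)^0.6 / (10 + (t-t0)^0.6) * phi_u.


dt = 3383 - 28 = 3355
phi = 3355^0.6 / (10 + 3355^0.6) * 2.3
= 2.136

2.136


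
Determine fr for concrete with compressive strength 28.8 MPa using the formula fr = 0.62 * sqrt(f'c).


fr = 0.62 * sqrt(28.8)
= 3.327 MPa

3.327


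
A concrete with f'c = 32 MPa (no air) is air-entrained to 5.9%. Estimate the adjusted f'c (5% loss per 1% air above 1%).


Strength loss = (5.9 - 1) * 5 = 24.5%
f'c = 32 * (1 - 24.5/100)
= 24.16 MPa

24.16


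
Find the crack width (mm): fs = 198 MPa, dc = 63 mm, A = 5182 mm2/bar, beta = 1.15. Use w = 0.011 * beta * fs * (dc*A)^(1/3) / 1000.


w = 0.011 * beta * fs * (dc * A)^(1/3) / 1000
= 0.011 * 1.15 * 198 * (63 * 5182)^(1/3) / 1000
= 0.172 mm

0.172


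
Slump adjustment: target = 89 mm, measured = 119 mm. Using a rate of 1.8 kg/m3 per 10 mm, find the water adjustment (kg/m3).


Difference = 89 - 119 = -30 mm
Water adjustment = -30 * 1.8 / 10 = -5.4 kg/m3

-5.4


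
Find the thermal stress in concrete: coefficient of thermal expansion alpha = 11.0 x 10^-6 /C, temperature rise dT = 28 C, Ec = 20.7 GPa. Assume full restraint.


sigma = alpha * dT * Ec
= 11.0e-6 * 28 * 20.7 * 1000
= 6.376 MPa

6.376


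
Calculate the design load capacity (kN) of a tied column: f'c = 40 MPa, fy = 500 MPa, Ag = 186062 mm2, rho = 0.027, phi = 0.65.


Ast = rho * Ag = 0.027 * 186062 = 5023.674 mm2
phi*Pn = 0.65 * 0.80 * (0.85 * 40 * (186062 - 5023.674) + 500 * 5023.674) / 1000
= 4506.91 kN

4506.91


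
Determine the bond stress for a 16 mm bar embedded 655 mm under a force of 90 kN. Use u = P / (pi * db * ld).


u = P / (pi * db * ld)
= 90 * 1000 / (pi * 16 * 655)
= 2.734 MPa

2.734


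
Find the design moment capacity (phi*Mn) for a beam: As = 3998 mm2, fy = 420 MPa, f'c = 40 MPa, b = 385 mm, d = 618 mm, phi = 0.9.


a = As * fy / (0.85 * f'c * b)
= 3998 * 420 / (0.85 * 40 * 385)
= 128.2781 mm
Mn = As * fy * (d - a/2) / 10^6
= 930.0212 kN-m
phi*Mn = 0.9 * 930.0212 = 837.02 kN-m

837.02


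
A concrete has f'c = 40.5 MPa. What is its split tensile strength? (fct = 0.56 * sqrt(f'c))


fct = 0.56 * sqrt(40.5)
= 0.56 * 6.364
= 3.564 MPa

3.564


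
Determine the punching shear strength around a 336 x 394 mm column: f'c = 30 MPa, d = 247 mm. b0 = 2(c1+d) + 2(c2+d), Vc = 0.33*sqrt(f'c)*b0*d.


b0 = 2*(336 + 247) + 2*(394 + 247) = 2448 mm
Vc = 0.33 * sqrt(30) * 2448 * 247 / 1000
= 1092.91 kN

1092.91


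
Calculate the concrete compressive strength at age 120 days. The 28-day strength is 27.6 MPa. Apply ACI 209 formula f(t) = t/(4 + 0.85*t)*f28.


f(120) = 120 / (4 + 0.85 * 120) * 27.6
= 120 / 106.0 * 27.6
= 31.25 MPa

31.25


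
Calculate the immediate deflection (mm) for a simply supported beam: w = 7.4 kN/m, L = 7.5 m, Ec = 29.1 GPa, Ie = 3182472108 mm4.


Convert: L = 7.5 m = 7500 mm, Ec = 29.1 GPa = 29100 MPa
delta = 5 * 7.4 * 7500^4 / (384 * 29100 * 3182472108)
= 3.29 mm

3.29


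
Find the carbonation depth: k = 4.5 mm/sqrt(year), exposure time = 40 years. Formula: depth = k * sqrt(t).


depth = k * sqrt(t)
= 4.5 * sqrt(40)
= 28.46 mm

28.46


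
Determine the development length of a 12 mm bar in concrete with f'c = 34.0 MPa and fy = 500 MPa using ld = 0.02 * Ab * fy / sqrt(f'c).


Ab = pi * 12^2 / 4 = 113.097 mm2
ld = 0.02 * 113.097 * 500 / sqrt(34.0)
= 194.0 mm

194.0


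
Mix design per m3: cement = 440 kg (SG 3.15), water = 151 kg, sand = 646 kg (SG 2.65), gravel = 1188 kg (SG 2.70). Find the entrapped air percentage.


Vol cement = 440 / (3.15 * 1000) = 0.139683 m3
Vol water = 151 / 1000 = 0.151 m3
Vol sand = 646 / (2.65 * 1000) = 0.243774 m3
Vol gravel = 1188 / (2.70 * 1000) = 0.44 m3
Total solid + water volume = 0.974456 m3
Air = (1 - 0.974456) * 100 = 2.55%

2.55


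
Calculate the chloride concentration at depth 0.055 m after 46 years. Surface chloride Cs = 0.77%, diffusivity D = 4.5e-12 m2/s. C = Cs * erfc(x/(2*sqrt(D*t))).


t_seconds = 46 * 365.25 * 24 * 3600 = 1451649600.0 s
arg = 0.055 / (2 * sqrt(4.5e-12 * 1451649600.0))
= 0.3402
erfc(0.3402) = 0.6304
C = 0.77 * 0.6304 = 0.4854%

0.4854


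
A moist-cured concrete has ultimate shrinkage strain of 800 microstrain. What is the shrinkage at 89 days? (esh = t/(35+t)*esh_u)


esh(89) = 89 / (35 + 89) * 800
= 89 / 124 * 800
= 574.2 microstrain

574.2


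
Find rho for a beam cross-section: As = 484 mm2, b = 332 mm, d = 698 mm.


rho = As / (b * d)
= 484 / (332 * 698)
= 0.0021

0.0021


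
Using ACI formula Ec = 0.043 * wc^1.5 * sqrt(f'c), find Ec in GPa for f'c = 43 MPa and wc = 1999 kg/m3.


Ec = 0.043 * 1999^1.5 * sqrt(43) / 1000
= 25.2 GPa

25.2


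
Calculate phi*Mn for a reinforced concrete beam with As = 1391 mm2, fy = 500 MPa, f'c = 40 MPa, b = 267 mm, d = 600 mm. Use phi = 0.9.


a = As * fy / (0.85 * f'c * b)
= 1391 * 500 / (0.85 * 40 * 267)
= 76.6138 mm
Mn = As * fy * (d - a/2) / 10^6
= 390.6576 kN-m
phi*Mn = 0.9 * 390.6576 = 351.59 kN-m

351.59


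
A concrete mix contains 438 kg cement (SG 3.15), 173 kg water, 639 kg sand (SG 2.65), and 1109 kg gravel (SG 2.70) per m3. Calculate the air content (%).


Vol cement = 438 / (3.15 * 1000) = 0.139048 m3
Vol water = 173 / 1000 = 0.173 m3
Vol sand = 639 / (2.65 * 1000) = 0.241132 m3
Vol gravel = 1109 / (2.70 * 1000) = 0.410741 m3
Total solid + water volume = 0.96392 m3
Air = (1 - 0.96392) * 100 = 3.61%

3.61


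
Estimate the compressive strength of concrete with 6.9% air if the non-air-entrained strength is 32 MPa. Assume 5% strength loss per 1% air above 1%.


Strength loss = (6.9 - 1) * 5 = 29.5%
f'c = 32 * (1 - 29.5/100)
= 22.56 MPa

22.56


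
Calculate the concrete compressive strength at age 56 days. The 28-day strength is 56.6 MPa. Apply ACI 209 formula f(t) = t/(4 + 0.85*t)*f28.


f(56) = 56 / (4 + 0.85 * 56) * 56.6
= 56 / 51.6 * 56.6
= 61.43 MPa

61.43


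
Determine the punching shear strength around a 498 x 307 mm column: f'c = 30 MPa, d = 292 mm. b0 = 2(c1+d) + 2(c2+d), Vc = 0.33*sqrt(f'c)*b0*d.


b0 = 2*(498 + 292) + 2*(307 + 292) = 2778 mm
Vc = 0.33 * sqrt(30) * 2778 * 292 / 1000
= 1466.19 kN

1466.19


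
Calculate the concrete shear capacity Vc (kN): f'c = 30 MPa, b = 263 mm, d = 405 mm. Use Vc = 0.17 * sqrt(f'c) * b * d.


Vc = 0.17 * sqrt(30) * 263 * 405 / 1000
= 99.18 kN

99.18


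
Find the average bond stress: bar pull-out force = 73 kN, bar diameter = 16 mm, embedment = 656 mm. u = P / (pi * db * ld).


u = P / (pi * db * ld)
= 73 * 1000 / (pi * 16 * 656)
= 2.214 MPa

2.214


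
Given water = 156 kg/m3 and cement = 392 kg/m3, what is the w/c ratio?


w/c = water / cement
w/c = 156 / 392 = 0.398

0.398


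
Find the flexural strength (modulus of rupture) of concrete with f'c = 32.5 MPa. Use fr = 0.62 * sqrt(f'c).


fr = 0.62 * sqrt(32.5)
= 3.535 MPa

3.535


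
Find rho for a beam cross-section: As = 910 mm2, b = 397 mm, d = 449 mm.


rho = As / (b * d)
= 910 / (397 * 449)
= 0.0051

0.0051


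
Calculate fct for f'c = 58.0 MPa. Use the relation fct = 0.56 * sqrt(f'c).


fct = 0.56 * sqrt(58.0)
= 0.56 * 7.616
= 4.265 MPa

4.265


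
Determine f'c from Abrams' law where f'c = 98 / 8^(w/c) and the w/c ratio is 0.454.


f'c = 98 / 8^0.454
= 98 / 2.57
= 38.13 MPa

38.13


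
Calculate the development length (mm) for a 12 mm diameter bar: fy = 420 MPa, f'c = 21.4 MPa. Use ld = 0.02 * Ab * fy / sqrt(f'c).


Ab = pi * 12^2 / 4 = 113.097 mm2
ld = 0.02 * 113.097 * 420 / sqrt(21.4)
= 205.4 mm

205.4


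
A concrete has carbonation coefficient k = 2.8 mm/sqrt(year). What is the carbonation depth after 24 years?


depth = k * sqrt(t)
= 2.8 * sqrt(24)
= 13.72 mm

13.72


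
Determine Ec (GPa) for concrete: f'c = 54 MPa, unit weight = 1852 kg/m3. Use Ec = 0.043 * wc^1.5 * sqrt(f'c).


Ec = 0.043 * 1852^1.5 * sqrt(54) / 1000
= 25.18 GPa

25.18


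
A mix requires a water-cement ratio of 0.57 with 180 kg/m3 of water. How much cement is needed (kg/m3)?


Cement = water / (w/c)
= 180 / 0.57
= 315.8 kg/m3

315.8


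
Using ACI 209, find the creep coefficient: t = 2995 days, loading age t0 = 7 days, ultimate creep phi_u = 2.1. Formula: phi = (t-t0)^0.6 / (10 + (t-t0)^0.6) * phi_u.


dt = 2995 - 7 = 2988
phi = 2988^0.6 / (10 + 2988^0.6) * 2.1
= 1.941

1.941


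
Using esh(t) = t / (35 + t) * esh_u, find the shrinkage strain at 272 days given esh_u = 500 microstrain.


esh(272) = 272 / (35 + 272) * 500
= 272 / 307 * 500
= 443.0 microstrain

443.0


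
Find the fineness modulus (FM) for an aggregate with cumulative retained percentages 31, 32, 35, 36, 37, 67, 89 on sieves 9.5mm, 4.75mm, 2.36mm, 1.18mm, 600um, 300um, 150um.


FM = sum(cumulative % retained) / 100
= 327 / 100
= 3.27

3.27


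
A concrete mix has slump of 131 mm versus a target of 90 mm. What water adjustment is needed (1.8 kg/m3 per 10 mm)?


Difference = 90 - 131 = -41 mm
Water adjustment = -41 * 1.8 / 10 = -7.4 kg/m3

-7.4


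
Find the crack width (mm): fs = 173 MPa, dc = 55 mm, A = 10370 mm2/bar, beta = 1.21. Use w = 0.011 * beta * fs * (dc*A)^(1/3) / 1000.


w = 0.011 * beta * fs * (dc * A)^(1/3) / 1000
= 0.011 * 1.21 * 173 * (55 * 10370)^(1/3) / 1000
= 0.191 mm

0.191


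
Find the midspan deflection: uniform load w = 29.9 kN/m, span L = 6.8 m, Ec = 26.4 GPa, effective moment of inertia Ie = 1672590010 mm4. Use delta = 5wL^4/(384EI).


Convert: L = 6.8 m = 6800 mm, Ec = 26.4 GPa = 26400 MPa
delta = 5 * 29.9 * 6800^4 / (384 * 26400 * 1672590010)
= 18.85 mm

18.85


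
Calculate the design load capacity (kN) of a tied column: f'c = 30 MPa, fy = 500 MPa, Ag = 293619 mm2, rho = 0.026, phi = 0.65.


Ast = rho * Ag = 0.026 * 293619 = 7634.094 mm2
phi*Pn = 0.65 * 0.80 * (0.85 * 30 * (293619 - 7634.094) + 500 * 7634.094) / 1000
= 5777.02 kN

5777.02


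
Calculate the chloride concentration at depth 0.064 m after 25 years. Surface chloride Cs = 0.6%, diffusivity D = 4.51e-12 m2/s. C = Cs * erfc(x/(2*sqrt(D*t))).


t_seconds = 25 * 365.25 * 24 * 3600 = 788940000.0 s
arg = 0.064 / (2 * sqrt(4.51e-12 * 788940000.0))
= 0.5365
erfc(0.5365) = 0.448
C = 0.6 * 0.448 = 0.2688%

0.2688


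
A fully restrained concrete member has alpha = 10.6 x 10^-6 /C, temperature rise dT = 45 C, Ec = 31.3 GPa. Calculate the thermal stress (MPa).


sigma = alpha * dT * Ec
= 10.6e-6 * 45 * 31.3 * 1000
= 14.93 MPa

14.93


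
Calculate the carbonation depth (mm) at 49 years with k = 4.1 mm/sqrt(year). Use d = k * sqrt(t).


depth = k * sqrt(t)
= 4.1 * sqrt(49)
= 28.7 mm

28.7


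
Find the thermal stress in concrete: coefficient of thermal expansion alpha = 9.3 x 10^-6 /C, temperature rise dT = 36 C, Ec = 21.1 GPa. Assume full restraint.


sigma = alpha * dT * Ec
= 9.3e-6 * 36 * 21.1 * 1000
= 7.064 MPa

7.064


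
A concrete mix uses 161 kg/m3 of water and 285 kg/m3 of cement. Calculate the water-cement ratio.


w/c = water / cement
w/c = 161 / 285 = 0.565

0.565


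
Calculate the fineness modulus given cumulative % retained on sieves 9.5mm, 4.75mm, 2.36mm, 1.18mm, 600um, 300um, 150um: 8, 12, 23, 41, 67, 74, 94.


FM = sum(cumulative % retained) / 100
= 319 / 100
= 3.19

3.19


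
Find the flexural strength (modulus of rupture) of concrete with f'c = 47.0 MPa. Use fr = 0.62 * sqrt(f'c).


fr = 0.62 * sqrt(47.0)
= 4.251 MPa

4.251


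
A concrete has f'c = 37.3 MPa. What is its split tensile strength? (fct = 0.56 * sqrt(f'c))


fct = 0.56 * sqrt(37.3)
= 0.56 * 6.107
= 3.42 MPa

3.42


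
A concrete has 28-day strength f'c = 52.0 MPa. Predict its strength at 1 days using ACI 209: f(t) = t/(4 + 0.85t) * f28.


f(1) = 1 / (4 + 0.85 * 1) * 52.0
= 1 / 4.85 * 52.0
= 10.72 MPa

10.72


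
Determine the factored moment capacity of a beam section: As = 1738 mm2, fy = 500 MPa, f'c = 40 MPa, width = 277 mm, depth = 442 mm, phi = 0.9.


a = As * fy / (0.85 * f'c * b)
= 1738 * 500 / (0.85 * 40 * 277)
= 92.2701 mm
Mn = As * fy * (d - a/2) / 10^6
= 344.0066 kN-m
phi*Mn = 0.9 * 344.0066 = 309.61 kN-m

309.61


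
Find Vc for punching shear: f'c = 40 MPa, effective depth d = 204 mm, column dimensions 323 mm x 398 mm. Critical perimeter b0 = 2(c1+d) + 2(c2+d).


b0 = 2*(323 + 204) + 2*(398 + 204) = 2258 mm
Vc = 0.33 * sqrt(40) * 2258 * 204 / 1000
= 961.39 kN

961.39


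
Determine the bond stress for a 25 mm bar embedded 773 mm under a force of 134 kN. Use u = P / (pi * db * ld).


u = P / (pi * db * ld)
= 134 * 1000 / (pi * 25 * 773)
= 2.207 MPa

2.207


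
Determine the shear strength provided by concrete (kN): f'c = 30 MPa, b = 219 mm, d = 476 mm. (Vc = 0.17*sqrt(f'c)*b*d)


Vc = 0.17 * sqrt(30) * 219 * 476 / 1000
= 97.06 kN

97.06


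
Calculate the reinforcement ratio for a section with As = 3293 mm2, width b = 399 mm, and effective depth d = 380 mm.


rho = As / (b * d)
= 3293 / (399 * 380)
= 0.0217

0.0217


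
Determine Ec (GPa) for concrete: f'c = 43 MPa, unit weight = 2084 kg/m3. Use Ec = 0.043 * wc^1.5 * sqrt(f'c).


Ec = 0.043 * 2084^1.5 * sqrt(43) / 1000
= 26.83 GPa

26.83


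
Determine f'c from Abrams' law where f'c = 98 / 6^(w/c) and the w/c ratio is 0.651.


f'c = 98 / 6^0.651
= 98 / 3.211
= 30.52 MPa

30.52


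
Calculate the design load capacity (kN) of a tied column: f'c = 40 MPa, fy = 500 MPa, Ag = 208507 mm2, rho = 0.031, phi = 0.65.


Ast = rho * Ag = 0.031 * 208507 = 6463.717 mm2
phi*Pn = 0.65 * 0.80 * (0.85 * 40 * (208507 - 6463.717) + 500 * 6463.717) / 1000
= 5252.69 kN

5252.69


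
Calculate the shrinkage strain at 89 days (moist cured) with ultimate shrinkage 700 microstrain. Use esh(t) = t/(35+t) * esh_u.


esh(89) = 89 / (35 + 89) * 700
= 89 / 124 * 700
= 502.4 microstrain

502.4


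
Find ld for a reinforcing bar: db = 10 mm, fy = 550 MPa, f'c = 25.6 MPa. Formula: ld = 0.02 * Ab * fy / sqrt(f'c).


Ab = pi * 10^2 / 4 = 78.54 mm2
ld = 0.02 * 78.54 * 550 / sqrt(25.6)
= 170.8 mm

170.8


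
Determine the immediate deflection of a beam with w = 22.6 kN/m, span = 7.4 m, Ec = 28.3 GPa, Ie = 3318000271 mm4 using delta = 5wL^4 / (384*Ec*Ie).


Convert: L = 7.4 m = 7400 mm, Ec = 28.3 GPa = 28300 MPa
delta = 5 * 22.6 * 7400^4 / (384 * 28300 * 3318000271)
= 9.4 mm

9.4


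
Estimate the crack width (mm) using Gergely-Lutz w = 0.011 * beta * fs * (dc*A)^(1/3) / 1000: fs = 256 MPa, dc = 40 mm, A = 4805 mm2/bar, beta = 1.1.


w = 0.011 * beta * fs * (dc * A)^(1/3) / 1000
= 0.011 * 1.1 * 256 * (40 * 4805)^(1/3) / 1000
= 0.179 mm

0.179


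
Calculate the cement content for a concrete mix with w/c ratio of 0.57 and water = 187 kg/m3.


Cement = water / (w/c)
= 187 / 0.57
= 328.1 kg/m3

328.1


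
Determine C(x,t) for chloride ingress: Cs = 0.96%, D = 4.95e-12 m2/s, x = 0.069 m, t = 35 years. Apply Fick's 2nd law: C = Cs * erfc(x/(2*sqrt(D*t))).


t_seconds = 35 * 365.25 * 24 * 3600 = 1104516000.0 s
arg = 0.069 / (2 * sqrt(4.95e-12 * 1104516000.0))
= 0.4666
erfc(0.4666) = 0.5093
C = 0.96 * 0.5093 = 0.489%

0.489


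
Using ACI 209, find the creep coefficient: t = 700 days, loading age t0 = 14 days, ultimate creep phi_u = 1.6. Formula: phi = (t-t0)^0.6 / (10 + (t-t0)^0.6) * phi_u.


dt = 700 - 14 = 686
phi = 686^0.6 / (10 + 686^0.6) * 1.6
= 1.335

1.335


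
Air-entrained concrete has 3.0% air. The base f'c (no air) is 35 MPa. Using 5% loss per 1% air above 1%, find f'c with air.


Strength loss = (3.0 - 1) * 5 = 10.0%
f'c = 35 * (1 - 10.0/100)
= 31.5 MPa

31.5


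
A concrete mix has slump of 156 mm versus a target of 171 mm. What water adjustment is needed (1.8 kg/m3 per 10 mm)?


Difference = 171 - 156 = 15 mm
Water adjustment = 15 * 1.8 / 10 = 2.7 kg/m3

2.7


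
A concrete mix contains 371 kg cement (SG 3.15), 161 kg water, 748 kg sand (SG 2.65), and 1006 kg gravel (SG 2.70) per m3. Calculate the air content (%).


Vol cement = 371 / (3.15 * 1000) = 0.117778 m3
Vol water = 161 / 1000 = 0.161 m3
Vol sand = 748 / (2.65 * 1000) = 0.282264 m3
Vol gravel = 1006 / (2.70 * 1000) = 0.372593 m3
Total solid + water volume = 0.933635 m3
Air = (1 - 0.933635) * 100 = 6.64%

6.64


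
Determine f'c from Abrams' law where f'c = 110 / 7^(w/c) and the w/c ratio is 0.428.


f'c = 110 / 7^0.428
= 110 / 2.3
= 47.83 MPa

47.83


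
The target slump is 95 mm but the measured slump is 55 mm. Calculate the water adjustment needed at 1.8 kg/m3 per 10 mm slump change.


Difference = 95 - 55 = 40 mm
Water adjustment = 40 * 1.8 / 10 = 7.2 kg/m3

7.2


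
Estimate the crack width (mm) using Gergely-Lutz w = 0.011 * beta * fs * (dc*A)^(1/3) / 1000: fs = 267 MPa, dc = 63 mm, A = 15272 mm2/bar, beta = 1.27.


w = 0.011 * beta * fs * (dc * A)^(1/3) / 1000
= 0.011 * 1.27 * 267 * (63 * 15272)^(1/3) / 1000
= 0.368 mm

0.368


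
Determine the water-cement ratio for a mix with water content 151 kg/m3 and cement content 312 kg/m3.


w/c = water / cement
w/c = 151 / 312 = 0.484

0.484


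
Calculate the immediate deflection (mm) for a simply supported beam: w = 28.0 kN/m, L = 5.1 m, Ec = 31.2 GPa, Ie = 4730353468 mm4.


Convert: L = 5.1 m = 5100 mm, Ec = 31.2 GPa = 31200 MPa
delta = 5 * 28.0 * 5100^4 / (384 * 31200 * 4730353468)
= 1.67 mm

1.67


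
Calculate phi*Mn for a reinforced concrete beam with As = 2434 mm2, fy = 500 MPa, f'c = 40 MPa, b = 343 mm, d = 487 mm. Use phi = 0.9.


a = As * fy / (0.85 * f'c * b)
= 2434 * 500 / (0.85 * 40 * 343)
= 104.356 mm
Mn = As * fy * (d - a/2) / 10^6
= 529.1784 kN-m
phi*Mn = 0.9 * 529.1784 = 476.26 kN-m

476.26


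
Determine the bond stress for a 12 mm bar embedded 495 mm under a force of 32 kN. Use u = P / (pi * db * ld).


u = P / (pi * db * ld)
= 32 * 1000 / (pi * 12 * 495)
= 1.715 MPa

1.715


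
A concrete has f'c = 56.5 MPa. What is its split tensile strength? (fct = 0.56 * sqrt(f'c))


fct = 0.56 * sqrt(56.5)
= 0.56 * 7.517
= 4.209 MPa

4.209


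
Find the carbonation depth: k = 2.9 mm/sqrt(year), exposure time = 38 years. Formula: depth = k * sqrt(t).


depth = k * sqrt(t)
= 2.9 * sqrt(38)
= 17.88 mm

17.88


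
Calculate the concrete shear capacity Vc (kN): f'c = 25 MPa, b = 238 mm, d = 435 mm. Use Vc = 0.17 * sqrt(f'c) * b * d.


Vc = 0.17 * sqrt(25) * 238 * 435 / 1000
= 88.0 kN

88.0


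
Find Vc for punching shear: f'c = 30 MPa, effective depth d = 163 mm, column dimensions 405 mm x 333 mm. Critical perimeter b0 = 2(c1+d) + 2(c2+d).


b0 = 2*(405 + 163) + 2*(333 + 163) = 2128 mm
Vc = 0.33 * sqrt(30) * 2128 * 163 / 1000
= 626.95 kN

626.95


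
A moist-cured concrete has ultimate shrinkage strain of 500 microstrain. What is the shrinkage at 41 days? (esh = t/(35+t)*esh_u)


esh(41) = 41 / (35 + 41) * 500
= 41 / 76 * 500
= 269.7 microstrain

269.7


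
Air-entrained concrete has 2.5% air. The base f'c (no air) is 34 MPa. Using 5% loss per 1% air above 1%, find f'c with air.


Strength loss = (2.5 - 1) * 5 = 7.5%
f'c = 34 * (1 - 7.5/100)
= 31.45 MPa

31.45


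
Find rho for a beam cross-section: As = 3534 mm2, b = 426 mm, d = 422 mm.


rho = As / (b * d)
= 3534 / (426 * 422)
= 0.0197

0.0197


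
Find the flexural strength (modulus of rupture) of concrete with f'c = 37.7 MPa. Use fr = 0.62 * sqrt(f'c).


fr = 0.62 * sqrt(37.7)
= 3.807 MPa

3.807


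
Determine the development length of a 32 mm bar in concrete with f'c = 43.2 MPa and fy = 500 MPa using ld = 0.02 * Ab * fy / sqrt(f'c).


Ab = pi * 32^2 / 4 = 804.248 mm2
ld = 0.02 * 804.248 * 500 / sqrt(43.2)
= 1223.6 mm

1223.6


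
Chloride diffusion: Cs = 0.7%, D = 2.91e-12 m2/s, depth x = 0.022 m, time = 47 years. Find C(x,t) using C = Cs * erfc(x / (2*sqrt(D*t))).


t_seconds = 47 * 365.25 * 24 * 3600 = 1483207200.0 s
arg = 0.022 / (2 * sqrt(2.91e-12 * 1483207200.0))
= 0.1674
erfc(0.1674) = 0.8128
C = 0.7 * 0.8128 = 0.569%

0.569


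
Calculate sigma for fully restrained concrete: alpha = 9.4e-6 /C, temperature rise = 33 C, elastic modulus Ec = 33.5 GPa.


sigma = alpha * dT * Ec
= 9.4e-6 * 33 * 33.5 * 1000
= 10.392 MPa

10.392


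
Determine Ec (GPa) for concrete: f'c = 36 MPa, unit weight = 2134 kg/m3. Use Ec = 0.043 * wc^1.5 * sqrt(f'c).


Ec = 0.043 * 2134^1.5 * sqrt(36) / 1000
= 25.43 GPa

25.43


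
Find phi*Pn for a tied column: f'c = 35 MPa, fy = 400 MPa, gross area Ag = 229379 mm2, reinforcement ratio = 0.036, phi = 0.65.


Ast = rho * Ag = 0.036 * 229379 = 8257.644 mm2
phi*Pn = 0.65 * 0.80 * (0.85 * 35 * (229379 - 8257.644) + 400 * 8257.644) / 1000
= 5138.34 kN

5138.34


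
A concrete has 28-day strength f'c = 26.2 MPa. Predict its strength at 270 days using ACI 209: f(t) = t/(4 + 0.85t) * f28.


f(270) = 270 / (4 + 0.85 * 270) * 26.2
= 270 / 233.5 * 26.2
= 30.3 MPa

30.3


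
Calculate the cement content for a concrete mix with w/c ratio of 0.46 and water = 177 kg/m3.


Cement = water / (w/c)
= 177 / 0.46
= 384.8 kg/m3

384.8


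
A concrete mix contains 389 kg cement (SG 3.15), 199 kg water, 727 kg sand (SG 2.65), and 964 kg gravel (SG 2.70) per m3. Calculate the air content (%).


Vol cement = 389 / (3.15 * 1000) = 0.123492 m3
Vol water = 199 / 1000 = 0.199 m3
Vol sand = 727 / (2.65 * 1000) = 0.27434 m3
Vol gravel = 964 / (2.70 * 1000) = 0.357037 m3
Total solid + water volume = 0.953869 m3
Air = (1 - 0.953869) * 100 = 4.61%

4.61


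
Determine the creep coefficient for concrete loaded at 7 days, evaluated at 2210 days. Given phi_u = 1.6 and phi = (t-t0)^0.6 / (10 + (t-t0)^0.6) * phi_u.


dt = 2210 - 7 = 2203
phi = 2203^0.6 / (10 + 2203^0.6) * 1.6
= 1.456

1.456


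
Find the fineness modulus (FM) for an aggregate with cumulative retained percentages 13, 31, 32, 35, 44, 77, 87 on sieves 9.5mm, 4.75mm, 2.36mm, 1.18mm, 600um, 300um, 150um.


FM = sum(cumulative % retained) / 100
= 319 / 100
= 3.19

3.19


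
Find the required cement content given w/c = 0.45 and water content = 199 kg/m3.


Cement = water / (w/c)
= 199 / 0.45
= 442.2 kg/m3

442.2


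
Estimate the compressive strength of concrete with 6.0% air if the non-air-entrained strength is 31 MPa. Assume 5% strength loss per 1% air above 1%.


Strength loss = (6.0 - 1) * 5 = 25.0%
f'c = 31 * (1 - 25.0/100)
= 23.25 MPa

23.25


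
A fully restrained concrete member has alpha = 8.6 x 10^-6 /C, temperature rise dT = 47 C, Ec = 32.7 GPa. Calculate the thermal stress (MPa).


sigma = alpha * dT * Ec
= 8.6e-6 * 47 * 32.7 * 1000
= 13.217 MPa

13.217


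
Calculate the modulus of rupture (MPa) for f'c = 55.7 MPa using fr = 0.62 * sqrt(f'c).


fr = 0.62 * sqrt(55.7)
= 4.627 MPa

4.627


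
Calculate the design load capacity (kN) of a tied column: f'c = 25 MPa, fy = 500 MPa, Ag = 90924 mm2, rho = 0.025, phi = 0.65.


Ast = rho * Ag = 0.025 * 90924 = 2273.1 mm2
phi*Pn = 0.65 * 0.80 * (0.85 * 25 * (90924 - 2273.1) + 500 * 2273.1) / 1000
= 1570.6 kN

1570.6


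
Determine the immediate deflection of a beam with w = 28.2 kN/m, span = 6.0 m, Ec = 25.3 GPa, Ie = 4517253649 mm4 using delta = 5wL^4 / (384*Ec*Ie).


Convert: L = 6.0 m = 6000 mm, Ec = 25.3 GPa = 25300 MPa
delta = 5 * 28.2 * 6000^4 / (384 * 25300 * 4517253649)
= 4.16 mm

4.16


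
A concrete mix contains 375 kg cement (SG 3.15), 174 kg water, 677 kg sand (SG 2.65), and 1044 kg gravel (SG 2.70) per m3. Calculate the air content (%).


Vol cement = 375 / (3.15 * 1000) = 0.119048 m3
Vol water = 174 / 1000 = 0.174 m3
Vol sand = 677 / (2.65 * 1000) = 0.255472 m3
Vol gravel = 1044 / (2.70 * 1000) = 0.386667 m3
Total solid + water volume = 0.935186 m3
Air = (1 - 0.935186) * 100 = 6.48%

6.48


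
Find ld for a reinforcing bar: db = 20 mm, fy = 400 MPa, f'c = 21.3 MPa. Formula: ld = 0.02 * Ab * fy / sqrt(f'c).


Ab = pi * 20^2 / 4 = 314.159 mm2
ld = 0.02 * 314.159 * 400 / sqrt(21.3)
= 544.6 mm

544.6


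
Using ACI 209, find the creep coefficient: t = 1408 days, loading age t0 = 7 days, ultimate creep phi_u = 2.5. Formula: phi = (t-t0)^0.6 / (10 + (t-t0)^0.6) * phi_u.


dt = 1408 - 7 = 1401
phi = 1401^0.6 / (10 + 1401^0.6) * 2.5
= 2.213

2.213


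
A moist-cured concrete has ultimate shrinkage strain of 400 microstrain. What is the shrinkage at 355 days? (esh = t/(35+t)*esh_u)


esh(355) = 355 / (35 + 355) * 400
= 355 / 390 * 400
= 364.1 microstrain

364.1


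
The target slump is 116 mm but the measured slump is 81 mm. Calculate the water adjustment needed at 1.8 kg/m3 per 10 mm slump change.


Difference = 116 - 81 = 35 mm
Water adjustment = 35 * 1.8 / 10 = 6.3 kg/m3

6.3


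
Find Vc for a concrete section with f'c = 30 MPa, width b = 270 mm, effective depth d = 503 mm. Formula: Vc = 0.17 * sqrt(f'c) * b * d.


Vc = 0.17 * sqrt(30) * 270 * 503 / 1000
= 126.46 kN

126.46


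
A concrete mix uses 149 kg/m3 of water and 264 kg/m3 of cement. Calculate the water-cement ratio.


w/c = water / cement
w/c = 149 / 264 = 0.564

0.564


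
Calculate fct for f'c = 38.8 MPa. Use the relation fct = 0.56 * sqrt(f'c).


fct = 0.56 * sqrt(38.8)
= 0.56 * 6.229
= 3.488 MPa

3.488


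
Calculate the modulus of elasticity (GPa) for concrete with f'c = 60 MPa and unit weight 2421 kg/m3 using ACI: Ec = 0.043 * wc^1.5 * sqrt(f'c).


Ec = 0.043 * 2421^1.5 * sqrt(60) / 1000
= 39.68 GPa

39.68


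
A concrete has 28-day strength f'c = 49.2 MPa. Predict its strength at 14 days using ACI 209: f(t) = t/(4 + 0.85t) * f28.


f(14) = 14 / (4 + 0.85 * 14) * 49.2
= 14 / 15.9 * 49.2
= 43.32 MPa

43.32


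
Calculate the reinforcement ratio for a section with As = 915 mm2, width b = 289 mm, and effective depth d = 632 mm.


rho = As / (b * d)
= 915 / (289 * 632)
= 0.005

0.005


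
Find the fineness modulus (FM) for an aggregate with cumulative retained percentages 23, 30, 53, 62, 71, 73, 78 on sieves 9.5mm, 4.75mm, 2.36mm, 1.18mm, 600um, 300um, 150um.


FM = sum(cumulative % retained) / 100
= 390 / 100
= 3.9

3.9


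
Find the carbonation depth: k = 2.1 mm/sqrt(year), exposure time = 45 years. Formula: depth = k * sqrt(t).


depth = k * sqrt(t)
= 2.1 * sqrt(45)
= 14.09 mm

14.09


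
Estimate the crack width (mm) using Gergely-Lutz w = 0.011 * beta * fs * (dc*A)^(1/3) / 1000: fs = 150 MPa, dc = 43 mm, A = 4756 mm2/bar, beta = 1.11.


w = 0.011 * beta * fs * (dc * A)^(1/3) / 1000
= 0.011 * 1.11 * 150 * (43 * 4756)^(1/3) / 1000
= 0.108 mm

0.108


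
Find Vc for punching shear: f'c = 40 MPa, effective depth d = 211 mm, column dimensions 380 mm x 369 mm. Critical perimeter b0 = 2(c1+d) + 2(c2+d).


b0 = 2*(380 + 211) + 2*(369 + 211) = 2342 mm
Vc = 0.33 * sqrt(40) * 2342 * 211 / 1000
= 1031.37 kN

1031.37


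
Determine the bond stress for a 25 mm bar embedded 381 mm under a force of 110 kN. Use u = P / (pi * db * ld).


u = P / (pi * db * ld)
= 110 * 1000 / (pi * 25 * 381)
= 3.676 MPa

3.676


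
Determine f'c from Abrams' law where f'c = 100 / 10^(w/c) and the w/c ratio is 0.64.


f'c = 100 / 10^0.64
= 100 / 4.365
= 22.91 MPa

22.91


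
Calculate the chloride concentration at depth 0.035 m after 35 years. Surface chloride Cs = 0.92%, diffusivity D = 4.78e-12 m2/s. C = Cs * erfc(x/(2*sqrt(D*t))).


t_seconds = 35 * 365.25 * 24 * 3600 = 1104516000.0 s
arg = 0.035 / (2 * sqrt(4.78e-12 * 1104516000.0))
= 0.2408
erfc(0.2408) = 0.7334
C = 0.92 * 0.7334 = 0.6747%

0.6747


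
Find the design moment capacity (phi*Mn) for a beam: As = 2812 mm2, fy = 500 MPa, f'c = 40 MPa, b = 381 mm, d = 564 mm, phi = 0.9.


a = As * fy / (0.85 * f'c * b)
= 2812 * 500 / (0.85 * 40 * 381)
= 108.5379 mm
Mn = As * fy * (d - a/2) / 10^6
= 716.6819 kN-m
phi*Mn = 0.9 * 716.6819 = 645.01 kN-m

645.01
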